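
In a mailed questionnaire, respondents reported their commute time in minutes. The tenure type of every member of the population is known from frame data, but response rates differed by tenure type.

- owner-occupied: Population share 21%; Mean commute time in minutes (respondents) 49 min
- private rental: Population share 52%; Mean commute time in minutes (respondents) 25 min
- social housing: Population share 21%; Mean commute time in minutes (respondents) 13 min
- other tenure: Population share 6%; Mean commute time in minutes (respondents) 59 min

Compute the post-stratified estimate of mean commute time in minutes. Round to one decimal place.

Post-stratification weights by population share, not respondent share:
  owner-occupied: 0.21 × 49 = 10.29
  private rental: 0.52 × 25 = 13
  social housing: 0.21 × 13 = 2.73
  other tenure: 0.06 × 59 = 3.54
Post-stratified estimate = 29.56 → 29.6.

29.6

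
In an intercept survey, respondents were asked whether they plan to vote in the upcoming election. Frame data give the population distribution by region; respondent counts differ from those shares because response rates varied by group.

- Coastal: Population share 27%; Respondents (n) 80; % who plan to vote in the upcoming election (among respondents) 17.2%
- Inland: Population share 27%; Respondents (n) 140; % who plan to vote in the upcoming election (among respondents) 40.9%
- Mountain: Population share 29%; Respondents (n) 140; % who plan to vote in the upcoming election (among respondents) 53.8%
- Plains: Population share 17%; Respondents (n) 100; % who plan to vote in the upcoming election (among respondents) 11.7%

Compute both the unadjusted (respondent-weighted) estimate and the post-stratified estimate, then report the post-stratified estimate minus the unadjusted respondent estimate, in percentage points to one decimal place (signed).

Unadjusted (pooled respondent) estimate weights by respondent counts:
  (80/460)×17.2 + (140/460)×40.9 + (140/460)×53.8 + (100/460)×11.7 = 34.3565%
Post-stratifying to population shares instead:
  0.27×17.2 + 0.27×40.9 + 0.29×53.8 + 0.17×11.7 = 33.278%
Difference = 33.278 − 34.3565 = -1.0785 pp.

-1.1 percentage points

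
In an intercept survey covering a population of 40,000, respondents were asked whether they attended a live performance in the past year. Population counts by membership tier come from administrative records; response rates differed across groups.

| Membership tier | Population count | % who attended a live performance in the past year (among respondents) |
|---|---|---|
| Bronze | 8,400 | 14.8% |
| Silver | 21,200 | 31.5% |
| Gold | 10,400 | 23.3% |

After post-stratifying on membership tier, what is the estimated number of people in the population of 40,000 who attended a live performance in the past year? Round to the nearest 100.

10,300

Each cell contributes its population count × the respondent rate:
  Bronze: 8,400 × 14.8% = 1243.2
  Silver: 21,200 × 31.5% = 6678
  Gold: 10,400 × 23.3% = 2423.2
Estimated total = 10344.4 → 10,300.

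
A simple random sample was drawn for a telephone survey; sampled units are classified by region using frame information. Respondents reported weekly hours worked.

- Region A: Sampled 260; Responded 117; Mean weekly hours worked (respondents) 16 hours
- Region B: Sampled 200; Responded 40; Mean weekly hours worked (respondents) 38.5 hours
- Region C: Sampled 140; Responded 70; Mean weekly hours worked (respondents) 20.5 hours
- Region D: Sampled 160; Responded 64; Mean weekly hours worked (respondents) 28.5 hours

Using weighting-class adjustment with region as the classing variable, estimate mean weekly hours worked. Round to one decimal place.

25.4

Response rates by class: Region A 117/260 = 45%, Region B 40/200 = 20%, Region C 70/140 = 50%, Region D 64/160 = 40%.
Each respondent's weight = sampled/responded in their class; summing within a class gives n_sampled, so:
  Region A: 260 × 16 = 4160
  Region B: 200 × 38.5 = 7700
  Region C: 140 × 20.5 = 2870
  Region D: 160 × 28.5 = 4560
Adjusted estimate = 19,290 / 760 = 25.3816 → 25.4.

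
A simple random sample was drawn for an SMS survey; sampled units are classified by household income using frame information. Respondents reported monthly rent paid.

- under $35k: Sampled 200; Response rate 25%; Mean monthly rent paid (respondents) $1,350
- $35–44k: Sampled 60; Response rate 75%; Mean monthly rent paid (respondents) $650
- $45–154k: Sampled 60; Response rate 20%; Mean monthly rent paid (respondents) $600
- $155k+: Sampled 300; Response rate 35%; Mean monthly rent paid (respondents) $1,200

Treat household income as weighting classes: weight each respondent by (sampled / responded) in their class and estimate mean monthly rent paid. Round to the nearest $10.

$1,140

Inverse-response-rate weighting restores each class to its sampled count, so class totals weight by n_sampled:
  under $35k: 200 × 1350 = 270,000
  $35–44k: 60 × 650 = 39,000
  $45–154k: 60 × 600 = 36,000
  $155k+: 300 × 1200 = 360,000
Adjusted estimate = 705,000 / 620 = 1137.1 → $1,140.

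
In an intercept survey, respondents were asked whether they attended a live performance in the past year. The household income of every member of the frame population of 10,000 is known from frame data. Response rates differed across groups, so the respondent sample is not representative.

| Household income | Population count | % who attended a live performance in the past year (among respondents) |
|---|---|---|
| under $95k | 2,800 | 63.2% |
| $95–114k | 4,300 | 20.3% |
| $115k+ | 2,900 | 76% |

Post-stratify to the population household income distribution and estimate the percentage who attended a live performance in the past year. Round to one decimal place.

Reweight to the known household income distribution:
  under $95k: (2,800/10,000) × 63.2 = 17.696
  $95–114k: (4,300/10,000) × 20.3 = 8.729
  $115k+: (2,900/10,000) × 76 = 22.04
Post-stratified estimate = 48.465 → 48.5%.

48.5%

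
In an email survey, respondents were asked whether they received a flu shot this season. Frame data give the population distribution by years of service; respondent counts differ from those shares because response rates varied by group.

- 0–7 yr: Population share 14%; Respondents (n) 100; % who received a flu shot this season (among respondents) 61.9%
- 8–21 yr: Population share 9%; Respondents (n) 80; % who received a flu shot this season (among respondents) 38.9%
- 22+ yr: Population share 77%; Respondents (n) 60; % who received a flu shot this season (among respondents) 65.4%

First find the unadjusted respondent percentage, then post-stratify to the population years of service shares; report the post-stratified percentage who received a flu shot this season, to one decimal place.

Without adjustment, the pooled respondent share is:
  (100/240)×61.9 + (80/240)×38.9 + (60/240)×65.4 = 55.1083%
Reweighting by population years of service shares:
  0.14×61.9 + 0.09×38.9 + 0.77×65.4 = 62.525%

62.5%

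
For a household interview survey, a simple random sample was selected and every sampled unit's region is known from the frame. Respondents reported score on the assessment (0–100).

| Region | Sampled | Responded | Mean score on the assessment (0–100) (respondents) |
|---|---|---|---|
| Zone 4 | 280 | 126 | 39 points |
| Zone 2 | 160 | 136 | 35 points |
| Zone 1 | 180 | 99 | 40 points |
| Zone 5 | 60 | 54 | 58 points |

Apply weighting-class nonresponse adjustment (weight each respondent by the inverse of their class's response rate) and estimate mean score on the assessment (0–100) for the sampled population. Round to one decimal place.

40.0

Response rates by class: Zone 4 126/280 = 45%, Zone 2 136/160 = 85%, Zone 1 99/180 = 55%, Zone 5 54/60 = 90%.
Weighting each respondent by the inverse class response rate inflates each class back to its sampled size, so the class weight is n_sampled:
  Zone 4: 280 × 39 = 10,920
  Zone 2: 160 × 35 = 5600
  Zone 1: 180 × 40 = 7200
  Zone 5: 60 × 58 = 3480
Adjusted estimate = 27,200 / 680 = 40 → 40.0.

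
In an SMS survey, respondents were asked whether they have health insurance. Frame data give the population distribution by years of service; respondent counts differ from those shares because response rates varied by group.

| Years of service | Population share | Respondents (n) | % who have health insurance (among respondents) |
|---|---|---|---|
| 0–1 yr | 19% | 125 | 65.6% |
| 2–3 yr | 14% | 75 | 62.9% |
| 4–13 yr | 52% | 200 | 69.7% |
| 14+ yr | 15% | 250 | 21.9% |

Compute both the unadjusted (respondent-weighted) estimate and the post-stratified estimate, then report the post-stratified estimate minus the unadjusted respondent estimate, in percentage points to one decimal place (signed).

+11.1 percentage points

Naive respondent-only estimate (weights = respondent counts):
  (125/650)×65.6 + (75/650)×62.9 + (200/650)×69.7 + (250/650)×21.9 = 49.7423%
Post-stratified estimate weights by population shares:
  0.19×65.6 + 0.14×62.9 + 0.52×69.7 + 0.15×21.9 = 60.799%
Difference = 60.799 − 49.7423 = 11.0567 pp.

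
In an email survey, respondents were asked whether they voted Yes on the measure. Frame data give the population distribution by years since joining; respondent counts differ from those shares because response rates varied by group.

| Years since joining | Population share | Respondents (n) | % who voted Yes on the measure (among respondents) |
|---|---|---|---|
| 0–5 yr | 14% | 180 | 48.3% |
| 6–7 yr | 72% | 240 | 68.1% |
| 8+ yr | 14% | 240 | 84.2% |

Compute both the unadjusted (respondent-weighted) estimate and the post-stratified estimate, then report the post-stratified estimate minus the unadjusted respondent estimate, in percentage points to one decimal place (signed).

-1.0 percentage points

Without adjustment, the pooled respondent share is:
  (180/660)×48.3 + (240/660)×68.1 + (240/660)×84.2 = 68.5545%
Post-stratifying to population shares instead:
  0.14×48.3 + 0.72×68.1 + 0.14×84.2 = 67.582%
Difference = 67.582 − 68.5545 = -0.9725 pp.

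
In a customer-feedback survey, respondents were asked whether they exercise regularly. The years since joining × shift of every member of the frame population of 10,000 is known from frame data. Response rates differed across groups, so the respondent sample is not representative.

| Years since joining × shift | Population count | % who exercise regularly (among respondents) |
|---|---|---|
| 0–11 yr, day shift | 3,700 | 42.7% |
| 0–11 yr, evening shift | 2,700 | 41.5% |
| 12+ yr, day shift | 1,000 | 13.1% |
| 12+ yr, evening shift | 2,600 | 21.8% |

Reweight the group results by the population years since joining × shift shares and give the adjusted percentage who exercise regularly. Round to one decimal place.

34.0%

Reweight to the known years since joining × shift distribution:
  0–11 yr, day shift: (3,700/10,000) × 42.7 = 15.799
  0–11 yr, evening shift: (2,700/10,000) × 41.5 = 11.205
  12+ yr, day shift: (1,000/10,000) × 13.1 = 1.31
  12+ yr, evening shift: (2,600/10,000) × 21.8 = 5.668
Post-stratified estimate = 33.982 → 34.0%.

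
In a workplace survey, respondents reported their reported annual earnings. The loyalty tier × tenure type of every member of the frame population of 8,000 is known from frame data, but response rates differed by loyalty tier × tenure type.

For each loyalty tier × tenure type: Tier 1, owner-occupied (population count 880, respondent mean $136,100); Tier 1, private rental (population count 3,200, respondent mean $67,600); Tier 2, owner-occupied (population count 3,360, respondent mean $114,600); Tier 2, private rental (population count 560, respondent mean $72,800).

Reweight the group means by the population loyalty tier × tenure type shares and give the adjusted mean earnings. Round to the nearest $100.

Weight each group's respondent value by its population share:
  Tier 1, owner-occupied: (880/8,000) × 136,100 = 14,971
  Tier 1, private rental: (3,200/8,000) × 67,600 = 27,040
  Tier 2, owner-occupied: (3,360/8,000) × 114,600 = 48,132
  Tier 2, private rental: (560/8,000) × 72,800 = 5096
Post-stratified estimate = 95,239 → $95,200.

$95,200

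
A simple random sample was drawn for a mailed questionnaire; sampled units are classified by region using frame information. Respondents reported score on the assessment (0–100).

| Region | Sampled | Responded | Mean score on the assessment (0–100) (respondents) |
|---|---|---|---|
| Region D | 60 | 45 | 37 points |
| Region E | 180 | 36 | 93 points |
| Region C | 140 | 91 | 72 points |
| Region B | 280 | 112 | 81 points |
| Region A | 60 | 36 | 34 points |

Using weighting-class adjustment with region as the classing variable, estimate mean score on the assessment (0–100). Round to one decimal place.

74.7

Response rates by class: Region D 45/60 = 75%, Region E 36/180 = 20%, Region C 91/140 = 65%, Region B 112/280 = 40%, Region A 36/60 = 60%.
With weight = n_sampled/n_responded per class, the weighted class total is n_sampled:
  Region D: 60 × 37 = 2220
  Region E: 180 × 93 = 16,740
  Region C: 140 × 72 = 10,080
  Region B: 280 × 81 = 22,680
  Region A: 60 × 34 = 2040
Adjusted estimate = 53,760 / 720 = 74.6667 → 74.7.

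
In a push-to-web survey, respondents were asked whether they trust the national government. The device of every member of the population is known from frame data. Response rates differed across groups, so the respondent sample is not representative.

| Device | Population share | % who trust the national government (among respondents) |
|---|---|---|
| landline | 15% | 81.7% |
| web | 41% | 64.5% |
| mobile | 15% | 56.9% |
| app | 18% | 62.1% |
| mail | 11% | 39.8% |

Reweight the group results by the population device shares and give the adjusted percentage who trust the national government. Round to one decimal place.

62.8%

Weight each group's respondent value by its population share:
  landline: 0.15 × 81.7 = 12.255
  web: 0.41 × 64.5 = 26.445
  mobile: 0.15 × 56.9 = 8.535
  app: 0.18 × 62.1 = 11.178
  mail: 0.11 × 39.8 = 4.378
Post-stratified estimate = 62.791 → 62.8%.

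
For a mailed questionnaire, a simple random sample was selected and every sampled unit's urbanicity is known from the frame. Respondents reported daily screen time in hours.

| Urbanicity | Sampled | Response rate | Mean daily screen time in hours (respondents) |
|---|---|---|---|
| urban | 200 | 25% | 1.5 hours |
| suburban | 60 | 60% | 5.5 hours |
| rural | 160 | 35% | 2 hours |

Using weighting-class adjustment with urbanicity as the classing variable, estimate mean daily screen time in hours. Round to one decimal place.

Each respondent's weight = sampled/responded in their class; summing within a class gives n_sampled, so:
  urban: 200 × 1.5 = 300
  suburban: 60 × 5.5 = 330
  rural: 160 × 2 = 320
Adjusted estimate = 950 / 420 = 2.26191 → 2.3.

2.3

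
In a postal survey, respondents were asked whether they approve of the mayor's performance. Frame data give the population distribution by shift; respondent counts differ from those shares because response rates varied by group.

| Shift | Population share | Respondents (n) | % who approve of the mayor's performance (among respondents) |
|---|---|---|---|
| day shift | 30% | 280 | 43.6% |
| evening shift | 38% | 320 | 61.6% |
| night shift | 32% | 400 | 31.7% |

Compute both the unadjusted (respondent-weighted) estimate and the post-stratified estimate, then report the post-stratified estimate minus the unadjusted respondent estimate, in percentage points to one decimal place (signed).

Naive respondent-only estimate (weights = respondent counts):
  (280/1000)×43.6 + (320/1000)×61.6 + (400/1000)×31.7 = 44.6%
Reweighting by population shift shares:
  0.3×43.6 + 0.38×61.6 + 0.32×31.7 = 46.632%
Difference = 46.632 − 44.6 = 2.032 pp.

+2.0 percentage points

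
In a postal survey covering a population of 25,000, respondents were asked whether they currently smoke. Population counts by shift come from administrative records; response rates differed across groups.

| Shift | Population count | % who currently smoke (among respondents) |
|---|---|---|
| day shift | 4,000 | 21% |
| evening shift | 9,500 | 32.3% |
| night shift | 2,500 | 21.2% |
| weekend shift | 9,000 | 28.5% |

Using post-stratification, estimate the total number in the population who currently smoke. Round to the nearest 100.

Estimated count per cell = population count × respondent percentage:
  day shift: 4,000 × 21% = 840
  evening shift: 9,500 × 32.3% = 3068.5
  night shift: 2,500 × 21.2% = 530
  weekend shift: 9,000 × 28.5% = 2565
Estimated total = 7003.5 → 7,000.

7,000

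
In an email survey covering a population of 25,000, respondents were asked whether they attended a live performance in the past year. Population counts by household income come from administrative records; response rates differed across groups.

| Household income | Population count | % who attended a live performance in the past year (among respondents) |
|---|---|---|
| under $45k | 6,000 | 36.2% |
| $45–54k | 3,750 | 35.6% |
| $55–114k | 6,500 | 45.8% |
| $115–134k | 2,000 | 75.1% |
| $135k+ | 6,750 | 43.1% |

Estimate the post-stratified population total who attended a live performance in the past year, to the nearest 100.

Apply each group's respondent rate to its population count:
  under $45k: 6,000 × 36.2% = 2172
  $45–54k: 3,750 × 35.6% = 1335
  $55–114k: 6,500 × 45.8% = 2977
  $115–134k: 2,000 × 75.1% = 1502
  $135k+: 6,750 × 43.1% = 2909.25
Estimated total = 10895.2 → 10,900.

10,900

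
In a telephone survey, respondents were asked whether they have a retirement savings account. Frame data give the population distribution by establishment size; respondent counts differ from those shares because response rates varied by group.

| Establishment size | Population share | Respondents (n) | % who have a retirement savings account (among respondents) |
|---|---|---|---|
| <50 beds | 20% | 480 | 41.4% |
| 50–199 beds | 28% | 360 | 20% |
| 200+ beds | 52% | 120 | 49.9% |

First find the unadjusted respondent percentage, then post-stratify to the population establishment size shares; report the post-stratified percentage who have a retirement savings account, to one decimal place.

Without adjustment, the pooled respondent share is:
  (480/960)×41.4 + (360/960)×20 + (120/960)×49.9 = 34.4375%
Post-stratified estimate weights by population shares:
  0.2×41.4 + 0.28×20 + 0.52×49.9 = 39.828%

39.8%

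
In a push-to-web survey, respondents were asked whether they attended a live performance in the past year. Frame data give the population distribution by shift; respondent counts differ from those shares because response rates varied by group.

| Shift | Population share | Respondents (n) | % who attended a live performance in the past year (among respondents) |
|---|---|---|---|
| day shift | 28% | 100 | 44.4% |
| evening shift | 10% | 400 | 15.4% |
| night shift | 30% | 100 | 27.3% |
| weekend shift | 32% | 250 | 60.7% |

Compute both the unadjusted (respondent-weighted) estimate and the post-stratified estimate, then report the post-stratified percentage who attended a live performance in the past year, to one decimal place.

Without adjustment, the pooled respondent share is:
  (100/850)×44.4 + (400/850)×15.4 + (100/850)×27.3 + (250/850)×60.7 = 33.5353%
Reweighting by population shift shares:
  0.28×44.4 + 0.1×15.4 + 0.3×27.3 + 0.32×60.7 = 41.586%

41.6%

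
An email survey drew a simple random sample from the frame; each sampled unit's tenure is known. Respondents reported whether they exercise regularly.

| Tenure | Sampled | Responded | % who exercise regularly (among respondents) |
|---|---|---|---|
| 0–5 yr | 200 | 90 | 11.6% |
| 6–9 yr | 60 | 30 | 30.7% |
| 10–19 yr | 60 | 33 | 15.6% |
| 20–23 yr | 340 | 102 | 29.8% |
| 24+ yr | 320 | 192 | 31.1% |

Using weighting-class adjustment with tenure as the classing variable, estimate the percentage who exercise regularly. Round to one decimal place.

25.7%

Response rates by class: 0–5 yr 90/200 = 45%, 6–9 yr 30/60 = 50%, 10–19 yr 33/60 = 55%, 20–23 yr 102/340 = 30%, 24+ yr 192/320 = 60%.
Each respondent's weight = sampled/responded in their class; summing within a class gives n_sampled, so:
  0–5 yr: 200 × 11.6 = 2320
  6–9 yr: 60 × 30.7 = 1842
  10–19 yr: 60 × 15.6 = 936
  20–23 yr: 340 × 29.8 = 10,132
  24+ yr: 320 × 31.1 = 9952
Adjusted estimate = 25,182 / 980 = 25.6959 → 25.7%.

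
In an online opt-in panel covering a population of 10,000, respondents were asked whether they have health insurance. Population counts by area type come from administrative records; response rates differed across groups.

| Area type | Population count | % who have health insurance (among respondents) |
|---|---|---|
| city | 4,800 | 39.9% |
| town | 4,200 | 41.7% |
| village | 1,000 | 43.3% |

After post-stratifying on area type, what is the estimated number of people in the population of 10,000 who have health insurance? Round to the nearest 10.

Each cell contributes its population count × the respondent rate:
  city: 4,800 × 39.9% = 1915.2
  town: 4,200 × 41.7% = 1751.4
  village: 1,000 × 43.3% = 433
Estimated total = 4099.6 → 4,100.

4,100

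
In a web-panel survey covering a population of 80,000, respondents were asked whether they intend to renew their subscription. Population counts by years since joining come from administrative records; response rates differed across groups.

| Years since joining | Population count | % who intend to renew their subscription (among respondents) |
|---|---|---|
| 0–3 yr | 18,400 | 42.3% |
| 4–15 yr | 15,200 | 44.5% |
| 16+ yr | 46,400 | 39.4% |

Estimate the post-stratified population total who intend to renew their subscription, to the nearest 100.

Apply each group's respondent rate to its population count:
  0–3 yr: 18,400 × 42.3% = 7783.2
  4–15 yr: 15,200 × 44.5% = 6764
  16+ yr: 46,400 × 39.4% = 18281.6
Estimated total = 32828.8 → 32,800.

32,800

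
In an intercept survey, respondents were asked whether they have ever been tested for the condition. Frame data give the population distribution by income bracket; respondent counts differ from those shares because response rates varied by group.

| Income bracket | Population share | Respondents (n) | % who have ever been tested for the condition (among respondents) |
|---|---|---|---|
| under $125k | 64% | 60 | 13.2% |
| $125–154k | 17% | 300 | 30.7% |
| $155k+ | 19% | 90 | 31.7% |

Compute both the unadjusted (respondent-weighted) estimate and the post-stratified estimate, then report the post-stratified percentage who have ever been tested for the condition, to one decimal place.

19.7%

Naive respondent-only estimate (weights = respondent counts):
  (60/450)×13.2 + (300/450)×30.7 + (90/450)×31.7 = 28.5667%
Post-stratifying to population shares instead:
  0.64×13.2 + 0.17×30.7 + 0.19×31.7 = 19.69%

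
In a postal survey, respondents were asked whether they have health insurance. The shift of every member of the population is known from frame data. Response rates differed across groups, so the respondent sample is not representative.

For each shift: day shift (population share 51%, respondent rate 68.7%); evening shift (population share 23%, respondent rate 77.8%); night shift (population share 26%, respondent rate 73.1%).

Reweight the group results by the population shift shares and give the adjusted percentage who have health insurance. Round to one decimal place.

71.9%

Each cell contributes population-share × respondent value:
  day shift: 0.51 × 68.7 = 35.037
  evening shift: 0.23 × 77.8 = 17.894
  night shift: 0.26 × 73.1 = 19.006
Post-stratified estimate = 71.937 → 71.9%.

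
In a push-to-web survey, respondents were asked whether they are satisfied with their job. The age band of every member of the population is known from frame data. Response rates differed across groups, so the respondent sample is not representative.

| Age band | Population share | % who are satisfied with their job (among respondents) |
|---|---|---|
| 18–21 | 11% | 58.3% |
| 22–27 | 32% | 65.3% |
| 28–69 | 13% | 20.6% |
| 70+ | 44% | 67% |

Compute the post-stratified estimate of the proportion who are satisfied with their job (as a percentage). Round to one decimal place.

59.5%

Each cell contributes population-share × respondent value:
  18–21: 0.11 × 58.3 = 6.413
  22–27: 0.32 × 65.3 = 20.896
  28–69: 0.13 × 20.6 = 2.678
  70+: 0.44 × 67 = 29.48
Post-stratified estimate = 59.467 → 59.5%.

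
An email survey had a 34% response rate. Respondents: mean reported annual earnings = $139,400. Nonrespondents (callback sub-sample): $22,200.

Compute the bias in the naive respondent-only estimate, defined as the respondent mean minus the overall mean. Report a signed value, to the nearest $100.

+$77,400

Nonresponse fraction = 1 − 0.34 = 0.66.
Bias = (nonresponse fraction) × (respondent mean − nonrespondent mean)
     = 0.66 × (139,400 − 22,200) = 0.66 × 117,200 = 77,352.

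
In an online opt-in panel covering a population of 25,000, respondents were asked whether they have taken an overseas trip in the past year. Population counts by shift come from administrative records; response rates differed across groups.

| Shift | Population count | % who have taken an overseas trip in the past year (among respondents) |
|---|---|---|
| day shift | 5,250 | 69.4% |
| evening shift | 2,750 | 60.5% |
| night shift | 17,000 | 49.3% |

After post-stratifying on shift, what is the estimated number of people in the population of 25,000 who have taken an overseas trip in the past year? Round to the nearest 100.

13,700

Apply each group's respondent rate to its population count:
  day shift: 5,250 × 69.4% = 3643.5
  evening shift: 2,750 × 60.5% = 1663.75
  night shift: 17,000 × 49.3% = 8381
Estimated total = 13688.2 → 13,700.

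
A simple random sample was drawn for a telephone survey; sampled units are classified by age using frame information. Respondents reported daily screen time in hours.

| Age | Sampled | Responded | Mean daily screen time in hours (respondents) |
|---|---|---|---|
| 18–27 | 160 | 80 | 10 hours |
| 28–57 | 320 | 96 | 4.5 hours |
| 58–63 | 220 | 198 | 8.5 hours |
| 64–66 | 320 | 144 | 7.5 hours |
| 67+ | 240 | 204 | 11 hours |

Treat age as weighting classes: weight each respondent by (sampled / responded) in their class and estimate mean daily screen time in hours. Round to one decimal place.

Class response rates: 18–27 80/160 = 50%, 28–57 96/320 = 30%, 58–63 198/220 = 90%, 64–66 144/320 = 45%, 67+ 204/240 = 85%.
Weighting each respondent by the inverse class response rate inflates each class back to its sampled size, so the class weight is n_sampled:
  18–27: 160 × 10 = 1600
  28–57: 320 × 4.5 = 1440
  58–63: 220 × 8.5 = 1870
  64–66: 320 × 7.5 = 2400
  67+: 240 × 11 = 2640
Adjusted estimate = 9950 / 1,260 = 7.89682 → 7.9.

7.9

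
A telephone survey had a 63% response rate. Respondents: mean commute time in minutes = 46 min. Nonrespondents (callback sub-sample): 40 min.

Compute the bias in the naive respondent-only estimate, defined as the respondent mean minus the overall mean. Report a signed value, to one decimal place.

+2.2

Nonresponse fraction = 1 − 0.63 = 0.37.
Bias = (nonresponse fraction) × (respondent mean − nonrespondent mean)
     = 0.37 × (46 − 40) = 0.37 × 6 = 2.22.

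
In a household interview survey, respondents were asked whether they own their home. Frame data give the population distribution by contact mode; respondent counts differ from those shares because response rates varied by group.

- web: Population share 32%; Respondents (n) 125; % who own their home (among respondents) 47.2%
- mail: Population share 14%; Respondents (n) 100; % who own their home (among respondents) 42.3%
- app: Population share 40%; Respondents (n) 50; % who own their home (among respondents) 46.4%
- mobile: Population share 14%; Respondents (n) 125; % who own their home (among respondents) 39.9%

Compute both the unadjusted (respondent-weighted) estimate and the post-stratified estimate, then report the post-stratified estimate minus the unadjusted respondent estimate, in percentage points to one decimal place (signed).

Unadjusted (pooled respondent) estimate weights by respondent counts:
  (125/400)×47.2 + (100/400)×42.3 + (50/400)×46.4 + (125/400)×39.9 = 43.5938%
Reweighting by population contact mode shares:
  0.32×47.2 + 0.14×42.3 + 0.4×46.4 + 0.14×39.9 = 45.172%
Difference = 45.172 − 43.5938 = 1.5782 pp.

+1.6 percentage points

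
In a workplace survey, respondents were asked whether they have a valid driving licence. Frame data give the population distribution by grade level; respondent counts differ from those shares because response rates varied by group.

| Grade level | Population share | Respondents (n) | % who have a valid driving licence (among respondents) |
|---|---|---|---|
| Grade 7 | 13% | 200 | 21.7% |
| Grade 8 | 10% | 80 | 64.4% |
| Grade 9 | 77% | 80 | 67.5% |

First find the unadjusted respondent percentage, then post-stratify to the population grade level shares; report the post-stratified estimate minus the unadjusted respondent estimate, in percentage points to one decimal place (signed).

+19.9 percentage points

Unadjusted (pooled respondent) estimate weights by respondent counts:
  (200/360)×21.7 + (80/360)×64.4 + (80/360)×67.5 = 41.3667%
Reweighting by population grade level shares:
  0.13×21.7 + 0.1×64.4 + 0.77×67.5 = 61.236%
Difference = 61.236 − 41.3667 = 19.8693 pp.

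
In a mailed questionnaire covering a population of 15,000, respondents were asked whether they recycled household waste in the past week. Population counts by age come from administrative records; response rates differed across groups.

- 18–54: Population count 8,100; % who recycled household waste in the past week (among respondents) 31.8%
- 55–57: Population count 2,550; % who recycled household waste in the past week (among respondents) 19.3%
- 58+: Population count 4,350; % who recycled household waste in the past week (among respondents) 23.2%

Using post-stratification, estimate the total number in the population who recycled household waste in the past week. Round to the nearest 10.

4,080

Estimated count per cell = population count × respondent percentage:
  18–54: 8,100 × 31.8% = 2575.8
  55–57: 2,550 × 19.3% = 492.15
  58+: 4,350 × 23.2% = 1009.2
Estimated total = 4077.15 → 4,080.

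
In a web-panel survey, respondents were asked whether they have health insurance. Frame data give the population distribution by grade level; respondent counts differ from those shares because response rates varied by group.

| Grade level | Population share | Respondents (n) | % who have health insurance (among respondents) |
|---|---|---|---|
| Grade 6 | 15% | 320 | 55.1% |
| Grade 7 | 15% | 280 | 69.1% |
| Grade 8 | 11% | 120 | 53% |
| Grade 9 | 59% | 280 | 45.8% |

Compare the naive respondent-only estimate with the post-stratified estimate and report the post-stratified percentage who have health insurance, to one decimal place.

51.5%

Unadjusted (pooled respondent) estimate weights by respondent counts:
  (320/1000)×55.1 + (280/1000)×69.1 + (120/1000)×53 + (280/1000)×45.8 = 56.164%
Post-stratified estimate weights by population shares:
  0.15×55.1 + 0.15×69.1 + 0.11×53 + 0.59×45.8 = 51.482%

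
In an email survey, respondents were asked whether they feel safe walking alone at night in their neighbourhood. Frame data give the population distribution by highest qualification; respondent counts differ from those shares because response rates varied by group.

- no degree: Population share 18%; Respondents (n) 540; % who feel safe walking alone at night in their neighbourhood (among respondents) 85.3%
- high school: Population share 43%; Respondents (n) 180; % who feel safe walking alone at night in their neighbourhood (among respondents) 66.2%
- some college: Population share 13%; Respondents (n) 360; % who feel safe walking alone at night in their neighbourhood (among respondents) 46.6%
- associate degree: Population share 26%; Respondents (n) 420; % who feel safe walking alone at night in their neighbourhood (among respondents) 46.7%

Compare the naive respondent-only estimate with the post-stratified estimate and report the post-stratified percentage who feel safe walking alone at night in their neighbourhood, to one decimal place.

62.0%

Without adjustment, the pooled respondent share is:
  (540/1500)×85.3 + (180/1500)×66.2 + (360/1500)×46.6 + (420/1500)×46.7 = 62.912%
Post-stratifying to population shares instead:
  0.18×85.3 + 0.43×66.2 + 0.13×46.6 + 0.26×46.7 = 62.02%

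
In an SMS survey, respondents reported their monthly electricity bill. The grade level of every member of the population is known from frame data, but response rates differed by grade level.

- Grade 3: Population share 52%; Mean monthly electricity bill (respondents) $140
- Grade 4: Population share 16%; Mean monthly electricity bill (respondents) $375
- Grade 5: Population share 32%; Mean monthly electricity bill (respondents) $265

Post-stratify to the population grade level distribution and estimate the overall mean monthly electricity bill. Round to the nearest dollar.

Post-stratification weights by population share, not respondent share:
  Grade 3: 0.52 × 140 = 72.8
  Grade 4: 0.16 × 375 = 60
  Grade 5: 0.32 × 265 = 84.8
Post-stratified estimate = 217.6 → $218.

$218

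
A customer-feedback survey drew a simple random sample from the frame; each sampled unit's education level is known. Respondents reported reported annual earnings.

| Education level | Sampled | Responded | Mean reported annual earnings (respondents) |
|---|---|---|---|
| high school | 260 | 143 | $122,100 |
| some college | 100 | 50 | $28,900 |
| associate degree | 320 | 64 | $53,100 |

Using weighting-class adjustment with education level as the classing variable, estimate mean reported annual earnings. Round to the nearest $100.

Response rates by class: high school 143/260 = 55%, some college 50/100 = 50%, associate degree 64/320 = 20%.
Inverse-response-rate weighting restores each class to its sampled count, so class totals weight by n_sampled:
  high school: 260 × 122,100 = 31,746,000
  some college: 100 × 28,900 = 2,890,000
  associate degree: 320 × 53,100 = 16,992,000
Adjusted estimate = 51,628,000 / 680 = 75923.5 → $75,900.

$75,900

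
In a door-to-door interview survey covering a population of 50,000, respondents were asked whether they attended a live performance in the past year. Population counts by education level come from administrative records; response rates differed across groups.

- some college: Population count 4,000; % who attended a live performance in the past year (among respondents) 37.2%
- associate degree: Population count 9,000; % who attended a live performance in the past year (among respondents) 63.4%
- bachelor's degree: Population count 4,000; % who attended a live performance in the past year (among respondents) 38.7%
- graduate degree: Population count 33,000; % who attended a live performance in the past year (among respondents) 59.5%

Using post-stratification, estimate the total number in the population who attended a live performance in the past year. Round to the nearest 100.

Apply each group's respondent rate to its population count:
  some college: 4,000 × 37.2% = 1488
  associate degree: 9,000 × 63.4% = 5706
  bachelor's degree: 4,000 × 38.7% = 1548
  graduate degree: 33,000 × 59.5% = 19,635
Estimated total = 28,377 → 28,400.

28,400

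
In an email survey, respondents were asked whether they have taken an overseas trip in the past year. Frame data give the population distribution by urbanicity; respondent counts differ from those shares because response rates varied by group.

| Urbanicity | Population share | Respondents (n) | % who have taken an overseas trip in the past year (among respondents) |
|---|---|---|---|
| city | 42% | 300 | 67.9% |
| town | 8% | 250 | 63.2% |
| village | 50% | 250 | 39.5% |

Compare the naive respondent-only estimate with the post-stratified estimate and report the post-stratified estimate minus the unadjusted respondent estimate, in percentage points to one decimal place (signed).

-4.2 percentage points

Naive respondent-only estimate (weights = respondent counts):
  (300/800)×67.9 + (250/800)×63.2 + (250/800)×39.5 = 57.5562%
Reweighting by population urbanicity shares:
  0.42×67.9 + 0.08×63.2 + 0.5×39.5 = 53.324%
Difference = 53.324 − 57.5562 = -4.2323 pp.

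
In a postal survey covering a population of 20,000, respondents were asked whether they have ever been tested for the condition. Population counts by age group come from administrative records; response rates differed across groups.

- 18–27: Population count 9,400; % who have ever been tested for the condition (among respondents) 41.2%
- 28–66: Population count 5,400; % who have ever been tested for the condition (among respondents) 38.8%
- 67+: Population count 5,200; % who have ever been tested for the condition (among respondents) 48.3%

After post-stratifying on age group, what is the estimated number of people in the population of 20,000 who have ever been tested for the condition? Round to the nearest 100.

Estimated count per cell = population count × respondent percentage:
  18–27: 9,400 × 41.2% = 3872.8
  28–66: 5,400 × 38.8% = 2095.2
  67+: 5,200 × 48.3% = 2511.6
Estimated total = 8479.6 → 8,500.

8,500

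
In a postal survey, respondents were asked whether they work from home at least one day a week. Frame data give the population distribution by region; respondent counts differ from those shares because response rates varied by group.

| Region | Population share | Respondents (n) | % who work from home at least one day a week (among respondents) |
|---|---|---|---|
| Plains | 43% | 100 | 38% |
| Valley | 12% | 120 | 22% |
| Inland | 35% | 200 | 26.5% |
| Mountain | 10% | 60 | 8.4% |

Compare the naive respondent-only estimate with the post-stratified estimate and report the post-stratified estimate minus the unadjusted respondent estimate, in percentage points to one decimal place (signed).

+3.6 percentage points

Unadjusted (pooled respondent) estimate weights by respondent counts:
  (100/480)×38 + (120/480)×22 + (200/480)×26.5 + (60/480)×8.4 = 25.5083%
Post-stratifying to population shares instead:
  0.43×38 + 0.12×22 + 0.35×26.5 + 0.1×8.4 = 29.095%
Difference = 29.095 − 25.5083 = 3.5867 pp.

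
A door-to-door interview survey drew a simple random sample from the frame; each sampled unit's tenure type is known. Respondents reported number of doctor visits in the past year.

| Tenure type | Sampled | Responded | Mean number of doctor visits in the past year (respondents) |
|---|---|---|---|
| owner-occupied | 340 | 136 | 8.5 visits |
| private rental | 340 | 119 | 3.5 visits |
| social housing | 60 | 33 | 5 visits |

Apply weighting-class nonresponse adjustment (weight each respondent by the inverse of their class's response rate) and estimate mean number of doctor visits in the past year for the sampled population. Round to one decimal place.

Response rates by class: owner-occupied 136/340 = 40%, private rental 119/340 = 35%, social housing 33/60 = 55%.
With weight = n_sampled/n_responded per class, the weighted class total is n_sampled:
  owner-occupied: 340 × 8.5 = 2890
  private rental: 340 × 3.5 = 1190
  social housing: 60 × 5 = 300
Adjusted estimate = 4380 / 740 = 5.91892 → 5.9.

5.9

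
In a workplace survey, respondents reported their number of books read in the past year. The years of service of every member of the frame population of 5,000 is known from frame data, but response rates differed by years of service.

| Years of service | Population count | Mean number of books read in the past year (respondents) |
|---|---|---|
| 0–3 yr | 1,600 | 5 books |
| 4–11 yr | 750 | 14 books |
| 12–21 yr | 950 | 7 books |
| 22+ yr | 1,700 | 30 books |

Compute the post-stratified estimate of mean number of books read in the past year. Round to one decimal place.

15.2

Post-stratification weights by population share, not respondent share:
  0–3 yr: (1,600/5,000) × 5 = 1.6
  4–11 yr: (750/5,000) × 14 = 2.1
  12–21 yr: (950/5,000) × 7 = 1.33
  22+ yr: (1,700/5,000) × 30 = 10.2
Post-stratified estimate = 15.23 → 15.2.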